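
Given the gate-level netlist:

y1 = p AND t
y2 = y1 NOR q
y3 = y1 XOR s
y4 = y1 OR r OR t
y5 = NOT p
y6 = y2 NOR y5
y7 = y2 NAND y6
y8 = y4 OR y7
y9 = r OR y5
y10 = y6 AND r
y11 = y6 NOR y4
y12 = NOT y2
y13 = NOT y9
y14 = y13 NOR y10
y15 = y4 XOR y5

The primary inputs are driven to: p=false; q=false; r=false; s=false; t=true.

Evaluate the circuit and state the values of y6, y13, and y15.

y6 = false  y13 = false  y15 = false

y1 = p AND t = false AND true = false
y2 = y1 NOR q = false NOR false = true
y4 = y1 OR r OR t = false OR false OR true = true
y5 = NOT p = NOT false = true
y6 = y2 NOR y5 = true NOR true = false
y9 = r OR y5 = false OR true = true
y13 = NOT y9 = NOT true = false
y15 = y4 XOR y5 = true XOR true = false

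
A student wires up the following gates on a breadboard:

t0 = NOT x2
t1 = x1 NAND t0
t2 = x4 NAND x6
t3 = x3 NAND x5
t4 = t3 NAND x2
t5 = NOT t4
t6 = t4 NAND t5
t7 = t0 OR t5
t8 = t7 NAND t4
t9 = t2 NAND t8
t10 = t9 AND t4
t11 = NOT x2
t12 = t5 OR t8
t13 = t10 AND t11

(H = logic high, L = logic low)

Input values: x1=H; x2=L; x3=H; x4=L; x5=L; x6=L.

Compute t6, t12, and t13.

t6 = H  t12 = L  t13 = H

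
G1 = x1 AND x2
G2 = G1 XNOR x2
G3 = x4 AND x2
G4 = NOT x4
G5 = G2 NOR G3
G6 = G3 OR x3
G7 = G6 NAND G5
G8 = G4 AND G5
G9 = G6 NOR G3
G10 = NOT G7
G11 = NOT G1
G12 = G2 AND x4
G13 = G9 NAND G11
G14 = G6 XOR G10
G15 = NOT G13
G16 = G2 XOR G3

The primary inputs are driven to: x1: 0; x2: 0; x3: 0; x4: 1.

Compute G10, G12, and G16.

G10 = 0; G12 = 1; G16 = 1

G1 = x1 AND x2 = 0 AND 0 = 0
G2 = G1 XNOR x2 = 0 XNOR 0 = 1
G3 = x4 AND x2 = 1 AND 0 = 0
G5 = G2 NOR G3 = 1 NOR 0 = 0
G6 = G3 OR x3 = 0 OR 0 = 0
G7 = G6 NAND G5 = 0 NAND 0 = 1
G10 = NOT G7 = NOT 1 = 0
G12 = G2 AND x4 = 1 AND 1 = 1
G16 = G2 XOR G3 = 1 XOR 0 = 1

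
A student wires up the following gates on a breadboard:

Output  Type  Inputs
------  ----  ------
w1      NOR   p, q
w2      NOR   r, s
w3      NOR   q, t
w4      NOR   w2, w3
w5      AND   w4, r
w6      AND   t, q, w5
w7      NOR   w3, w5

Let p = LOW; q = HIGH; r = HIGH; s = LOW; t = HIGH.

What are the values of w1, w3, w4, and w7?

w1 = p NOR q = LOW NOR HIGH = LOW
w2 = r NOR s = HIGH NOR LOW = LOW
w3 = q NOR t = HIGH NOR HIGH = LOW
w4 = w2 NOR w3 = LOW NOR LOW = HIGH
w5 = w4 AND r = HIGH AND HIGH = HIGH
w7 = w3 NOR w5 = LOW NOR HIGH = LOW

w1 = LOW, w3 = LOW, w4 = HIGH, w7 = LOW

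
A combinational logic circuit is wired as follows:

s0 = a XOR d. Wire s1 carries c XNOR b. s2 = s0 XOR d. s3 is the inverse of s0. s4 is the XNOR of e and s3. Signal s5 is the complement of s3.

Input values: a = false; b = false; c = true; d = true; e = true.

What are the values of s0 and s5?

s0 = true, s5 = true

s0 = a XOR d = false XOR true = true
s3 = NOT s0 = NOT true = false
s5 = NOT s3 = NOT false = true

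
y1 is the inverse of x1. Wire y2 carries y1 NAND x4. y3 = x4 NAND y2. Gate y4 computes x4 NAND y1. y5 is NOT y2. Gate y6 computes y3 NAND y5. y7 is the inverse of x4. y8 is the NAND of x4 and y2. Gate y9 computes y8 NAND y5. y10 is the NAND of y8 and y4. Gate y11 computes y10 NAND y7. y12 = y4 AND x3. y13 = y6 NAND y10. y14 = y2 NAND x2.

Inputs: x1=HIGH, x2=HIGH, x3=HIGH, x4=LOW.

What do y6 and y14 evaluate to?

y1 = NOT x1 = NOT HIGH = LOW
y2 = y1 NAND x4 = LOW NAND LOW = HIGH
y3 = x4 NAND y2 = LOW NAND HIGH = HIGH
y5 = NOT y2 = NOT HIGH = LOW
y6 = y3 NAND y5 = HIGH NAND LOW = HIGH
y14 = y2 NAND x2 = HIGH NAND HIGH = LOW

y6 = HIGH; y14 = LOW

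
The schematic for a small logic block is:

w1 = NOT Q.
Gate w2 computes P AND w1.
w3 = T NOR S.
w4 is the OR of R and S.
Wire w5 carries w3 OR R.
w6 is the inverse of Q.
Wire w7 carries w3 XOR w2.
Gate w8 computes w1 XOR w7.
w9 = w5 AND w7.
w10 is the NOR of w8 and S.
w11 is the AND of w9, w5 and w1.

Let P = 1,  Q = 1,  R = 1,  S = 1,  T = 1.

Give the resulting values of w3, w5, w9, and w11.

w1 = NOT Q = NOT 1 = 0
w2 = P AND w1 = 1 AND 0 = 0
w3 = T NOR S = 1 NOR 1 = 0
w5 = w3 OR R = 0 OR 1 = 1
w7 = w3 XOR w2 = 0 XOR 0 = 0
w9 = w5 AND w7 = 1 AND 0 = 0
w11 = w9 AND w5 AND w1 = 0 AND 1 AND 0 = 0

w3 = 0, w5 = 1, w9 = 0, w11 = 0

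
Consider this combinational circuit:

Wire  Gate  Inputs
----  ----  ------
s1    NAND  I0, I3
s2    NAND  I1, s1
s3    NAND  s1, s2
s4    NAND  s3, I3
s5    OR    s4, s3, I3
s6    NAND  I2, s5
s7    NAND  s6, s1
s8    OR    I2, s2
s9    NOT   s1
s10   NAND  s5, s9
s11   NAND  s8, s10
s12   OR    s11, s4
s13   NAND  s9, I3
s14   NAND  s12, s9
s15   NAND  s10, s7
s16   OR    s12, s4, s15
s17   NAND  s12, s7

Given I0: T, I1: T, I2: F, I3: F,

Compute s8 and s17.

s8 = F  s17 = T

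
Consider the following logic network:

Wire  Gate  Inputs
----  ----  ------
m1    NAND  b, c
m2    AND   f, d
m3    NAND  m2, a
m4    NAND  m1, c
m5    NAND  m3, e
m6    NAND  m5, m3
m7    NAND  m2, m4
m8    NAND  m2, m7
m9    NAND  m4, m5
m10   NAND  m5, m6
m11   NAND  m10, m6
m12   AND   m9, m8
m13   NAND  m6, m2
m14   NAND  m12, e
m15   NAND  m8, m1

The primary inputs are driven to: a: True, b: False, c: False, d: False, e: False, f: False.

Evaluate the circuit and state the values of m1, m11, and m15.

m1 = b NAND c = False NAND False = True
m2 = f AND d = False AND False = False
m3 = m2 NAND a = False NAND True = True
m4 = m1 NAND c = True NAND False = True
m5 = m3 NAND e = True NAND False = True
m6 = m5 NAND m3 = True NAND True = False
m7 = m2 NAND m4 = False NAND True = True
m8 = m2 NAND m7 = False NAND True = True
m10 = m5 NAND m6 = True NAND False = True
m11 = m10 NAND m6 = True NAND False = True
m15 = m8 NAND m1 = True NAND True = False

m1 = True, m11 = True, m15 = False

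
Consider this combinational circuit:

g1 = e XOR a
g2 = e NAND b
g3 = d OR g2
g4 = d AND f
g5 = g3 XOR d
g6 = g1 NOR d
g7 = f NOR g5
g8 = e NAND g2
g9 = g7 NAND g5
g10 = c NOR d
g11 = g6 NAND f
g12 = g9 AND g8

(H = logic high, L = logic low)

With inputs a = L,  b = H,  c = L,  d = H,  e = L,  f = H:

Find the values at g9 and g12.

g9 = H, g12 = H

g2 = e NAND b = L NAND H = H
g3 = d OR g2 = H OR H = H
g5 = g3 XOR d = H XOR H = L
g7 = f NOR g5 = H NOR L = L
g8 = e NAND g2 = L NAND H = H
g9 = g7 NAND g5 = L NAND L = H
g12 = g9 AND g8 = H AND H = H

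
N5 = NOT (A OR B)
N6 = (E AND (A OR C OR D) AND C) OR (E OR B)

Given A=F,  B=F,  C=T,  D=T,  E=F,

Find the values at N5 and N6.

N5 = T; N6 = F

N5 = NOT (F OR F) = T
N6 = (F AND (F OR T OR T) AND T) OR (F OR F) = F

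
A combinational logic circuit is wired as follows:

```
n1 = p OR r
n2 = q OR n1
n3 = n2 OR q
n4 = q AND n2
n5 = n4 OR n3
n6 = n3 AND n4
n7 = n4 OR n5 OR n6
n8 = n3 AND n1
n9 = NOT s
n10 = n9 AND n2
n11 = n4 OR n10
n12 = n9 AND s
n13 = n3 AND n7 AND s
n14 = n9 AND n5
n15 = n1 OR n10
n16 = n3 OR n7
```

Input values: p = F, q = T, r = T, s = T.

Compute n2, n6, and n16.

n2 = T  n6 = T  n16 = T

n1 = p OR r = F OR T = T
n2 = q OR n1 = T OR T = T
n3 = n2 OR q = T OR T = T
n4 = q AND n2 = T AND T = T
n5 = n4 OR n3 = T OR T = T
n6 = n3 AND n4 = T AND T = T
n7 = n4 OR n5 OR n6 = T OR T OR T = T
n16 = n3 OR n7 = T OR T = T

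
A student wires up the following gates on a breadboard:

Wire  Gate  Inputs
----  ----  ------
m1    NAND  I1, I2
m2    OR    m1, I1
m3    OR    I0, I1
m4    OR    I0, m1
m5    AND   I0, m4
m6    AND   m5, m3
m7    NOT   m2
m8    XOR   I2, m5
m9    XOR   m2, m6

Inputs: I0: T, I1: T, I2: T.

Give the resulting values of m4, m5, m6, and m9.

m1 = I1 NAND I2 = T NAND T = F
m2 = m1 OR I1 = F OR T = T
m3 = I0 OR I1 = T OR T = T
m4 = I0 OR m1 = T OR F = T
m5 = I0 AND m4 = T AND T = T
m6 = m5 AND m3 = T AND T = T
m9 = m2 XOR m6 = T XOR T = F

m4 = T; m5 = T; m6 = T; m9 = F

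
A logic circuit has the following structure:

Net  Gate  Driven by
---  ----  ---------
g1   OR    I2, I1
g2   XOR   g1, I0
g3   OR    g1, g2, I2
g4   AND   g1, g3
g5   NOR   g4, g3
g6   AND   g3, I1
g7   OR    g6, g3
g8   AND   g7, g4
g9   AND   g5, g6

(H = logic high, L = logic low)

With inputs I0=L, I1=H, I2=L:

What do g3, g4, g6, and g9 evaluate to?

g3 = H  g4 = H  g6 = H  g9 = L

g1 = I2 OR I1 = L OR H = H
g2 = g1 XOR I0 = H XOR L = H
g3 = g1 OR g2 OR I2 = H OR H OR L = H
g4 = g1 AND g3 = H AND H = H
g5 = g4 NOR g3 = H NOR H = L
g6 = g3 AND I1 = H AND H = H
g9 = g5 AND g6 = L AND H = L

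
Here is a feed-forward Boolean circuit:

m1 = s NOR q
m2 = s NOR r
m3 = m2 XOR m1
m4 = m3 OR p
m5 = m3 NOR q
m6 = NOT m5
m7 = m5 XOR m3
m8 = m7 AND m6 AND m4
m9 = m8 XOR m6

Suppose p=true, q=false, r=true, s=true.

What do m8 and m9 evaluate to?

m1 = s NOR q = true NOR false = false
m2 = s NOR r = true NOR true = false
m3 = m2 XOR m1 = false XOR false = false
m4 = m3 OR p = false OR true = true
m5 = m3 NOR q = false NOR false = true
m6 = NOT m5 = NOT true = false
m7 = m5 XOR m3 = true XOR false = true
m8 = m7 AND m6 AND m4 = true AND false AND true = false
m9 = m8 XOR m6 = false XOR false = false

m8 = false; m9 = false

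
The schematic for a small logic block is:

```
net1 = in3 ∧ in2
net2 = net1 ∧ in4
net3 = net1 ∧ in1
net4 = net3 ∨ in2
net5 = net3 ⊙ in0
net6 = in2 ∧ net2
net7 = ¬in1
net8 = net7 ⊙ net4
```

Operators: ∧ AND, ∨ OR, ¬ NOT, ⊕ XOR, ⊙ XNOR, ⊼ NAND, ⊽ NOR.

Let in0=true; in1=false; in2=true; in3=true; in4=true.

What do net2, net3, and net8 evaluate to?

net1 = in3 AND in2 = true AND true = true
net2 = net1 AND in4 = true AND true = true
net3 = net1 AND in1 = true AND false = false
net4 = net3 OR in2 = false OR true = true
net7 = NOT in1 = NOT false = true
net8 = net7 XNOR net4 = true XNOR true = true

net2 = true  net3 = false  net8 = true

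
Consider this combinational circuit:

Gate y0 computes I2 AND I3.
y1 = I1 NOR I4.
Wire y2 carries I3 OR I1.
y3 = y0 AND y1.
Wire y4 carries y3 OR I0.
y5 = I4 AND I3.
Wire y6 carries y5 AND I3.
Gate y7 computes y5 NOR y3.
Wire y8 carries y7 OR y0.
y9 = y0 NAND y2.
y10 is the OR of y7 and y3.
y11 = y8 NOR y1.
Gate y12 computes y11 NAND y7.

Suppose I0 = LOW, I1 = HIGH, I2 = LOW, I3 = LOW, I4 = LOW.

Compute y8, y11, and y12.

y0 = I2 AND I3 = LOW AND LOW = LOW
y1 = I1 NOR I4 = HIGH NOR LOW = LOW
y3 = y0 AND y1 = LOW AND LOW = LOW
y5 = I4 AND I3 = LOW AND LOW = LOW
y7 = y5 NOR y3 = LOW NOR LOW = HIGH
y8 = y7 OR y0 = HIGH OR LOW = HIGH
y11 = y8 NOR y1 = HIGH NOR LOW = LOW
y12 = y11 NAND y7 = LOW NAND HIGH = HIGH

y8 = HIGH; y11 = LOW; y12 = HIGH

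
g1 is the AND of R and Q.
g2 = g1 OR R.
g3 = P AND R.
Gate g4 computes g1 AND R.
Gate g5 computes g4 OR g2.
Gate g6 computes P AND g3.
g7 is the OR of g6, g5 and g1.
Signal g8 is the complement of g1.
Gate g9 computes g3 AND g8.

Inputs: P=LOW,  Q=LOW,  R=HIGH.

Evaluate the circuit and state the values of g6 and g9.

g1 = R AND Q = HIGH AND LOW = LOW
g3 = P AND R = LOW AND HIGH = LOW
g6 = P AND g3 = LOW AND LOW = LOW
g8 = NOT g1 = NOT LOW = HIGH
g9 = g3 AND g8 = LOW AND HIGH = LOW

g6 = LOW  g9 = LOW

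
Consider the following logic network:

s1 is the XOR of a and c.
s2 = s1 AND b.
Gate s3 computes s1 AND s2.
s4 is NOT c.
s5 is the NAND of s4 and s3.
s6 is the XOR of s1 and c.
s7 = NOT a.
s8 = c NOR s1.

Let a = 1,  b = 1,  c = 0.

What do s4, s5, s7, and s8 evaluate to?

s1 = a XOR c = 1 XOR 0 = 1
s2 = s1 AND b = 1 AND 1 = 1
s3 = s1 AND s2 = 1 AND 1 = 1
s4 = NOT c = NOT 0 = 1
s5 = s4 NAND s3 = 1 NAND 1 = 0
s7 = NOT a = NOT 1 = 0
s8 = c NOR s1 = 0 NOR 1 = 0

s4 = 1  s5 = 0  s7 = 0  s8 = 0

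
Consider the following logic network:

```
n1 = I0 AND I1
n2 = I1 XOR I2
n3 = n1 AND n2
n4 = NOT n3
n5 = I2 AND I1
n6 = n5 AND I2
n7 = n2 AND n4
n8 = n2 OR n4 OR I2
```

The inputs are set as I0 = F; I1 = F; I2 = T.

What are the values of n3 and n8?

n1 = I0 AND I1 = F AND F = F
n2 = I1 XOR I2 = F XOR T = T
n3 = n1 AND n2 = F AND T = F
n4 = NOT n3 = NOT F = T
n8 = n2 OR n4 OR I2 = T OR T OR T = T

n3 = F, n8 = T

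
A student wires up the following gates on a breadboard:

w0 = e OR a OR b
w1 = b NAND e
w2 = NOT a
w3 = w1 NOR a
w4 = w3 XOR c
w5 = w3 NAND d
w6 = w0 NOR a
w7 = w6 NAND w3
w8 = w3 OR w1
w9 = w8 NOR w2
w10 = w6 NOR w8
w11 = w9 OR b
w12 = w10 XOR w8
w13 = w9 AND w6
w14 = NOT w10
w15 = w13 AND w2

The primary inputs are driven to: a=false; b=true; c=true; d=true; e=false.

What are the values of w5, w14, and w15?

w0 = e OR a OR b = false OR false OR true = true
w1 = b NAND e = true NAND false = true
w2 = NOT a = NOT false = true
w3 = w1 NOR a = true NOR false = false
w5 = w3 NAND d = false NAND true = true
w6 = w0 NOR a = true NOR false = false
w8 = w3 OR w1 = false OR true = true
w9 = w8 NOR w2 = true NOR true = false
w10 = w6 NOR w8 = false NOR true = false
w13 = w9 AND w6 = false AND false = false
w14 = NOT w10 = NOT false = true
w15 = w13 AND w2 = false AND true = false

w5 = true, w14 = true, w15 = false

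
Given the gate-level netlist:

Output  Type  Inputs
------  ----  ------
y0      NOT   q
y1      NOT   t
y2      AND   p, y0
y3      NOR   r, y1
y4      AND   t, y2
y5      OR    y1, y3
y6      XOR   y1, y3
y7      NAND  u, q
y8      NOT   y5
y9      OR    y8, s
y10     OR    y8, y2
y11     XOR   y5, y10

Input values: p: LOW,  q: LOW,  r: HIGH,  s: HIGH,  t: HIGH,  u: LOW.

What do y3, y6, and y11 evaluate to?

y3 = LOW; y6 = LOW; y11 = HIGH

y0 = NOT q = NOT LOW = HIGH
y1 = NOT t = NOT HIGH = LOW
y2 = p AND y0 = LOW AND HIGH = LOW
y3 = r NOR y1 = HIGH NOR LOW = LOW
y5 = y1 OR y3 = LOW OR LOW = LOW
y6 = y1 XOR y3 = LOW XOR LOW = LOW
y8 = NOT y5 = NOT LOW = HIGH
y10 = y8 OR y2 = HIGH OR LOW = HIGH
y11 = y5 XOR y10 = LOW XOR HIGH = HIGH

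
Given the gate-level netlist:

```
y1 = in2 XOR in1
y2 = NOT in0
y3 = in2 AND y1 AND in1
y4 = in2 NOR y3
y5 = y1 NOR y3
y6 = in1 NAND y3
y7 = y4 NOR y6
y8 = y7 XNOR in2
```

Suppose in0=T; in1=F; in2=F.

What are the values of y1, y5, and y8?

y1 = F, y5 = T, y8 = T

y1 = in2 XOR in1 = F XOR F = F
y3 = in2 AND y1 AND in1 = F AND F AND F = F
y4 = in2 NOR y3 = F NOR F = T
y5 = y1 NOR y3 = F NOR F = T
y6 = in1 NAND y3 = F NAND F = T
y7 = y4 NOR y6 = T NOR T = F
y8 = y7 XNOR in2 = F XNOR F = T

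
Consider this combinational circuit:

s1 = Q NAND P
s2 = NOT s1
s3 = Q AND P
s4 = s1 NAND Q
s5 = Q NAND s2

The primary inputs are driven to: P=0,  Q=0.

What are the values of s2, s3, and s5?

s2 = 0  s3 = 0  s5 = 1

s1 = Q NAND P = 0 NAND 0 = 1
s2 = NOT s1 = NOT 1 = 0
s3 = Q AND P = 0 AND 0 = 0
s5 = Q NAND s2 = 0 NAND 0 = 1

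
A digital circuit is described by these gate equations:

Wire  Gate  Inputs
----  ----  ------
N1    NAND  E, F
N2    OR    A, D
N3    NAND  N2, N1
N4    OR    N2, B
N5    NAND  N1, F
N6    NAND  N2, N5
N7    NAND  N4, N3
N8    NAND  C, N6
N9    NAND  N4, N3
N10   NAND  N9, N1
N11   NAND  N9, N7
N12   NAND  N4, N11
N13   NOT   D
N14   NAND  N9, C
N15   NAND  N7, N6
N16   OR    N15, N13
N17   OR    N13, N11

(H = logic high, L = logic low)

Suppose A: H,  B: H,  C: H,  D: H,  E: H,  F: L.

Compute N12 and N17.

N1 = E NAND F = H NAND L = H
N2 = A OR D = H OR H = H
N3 = N2 NAND N1 = H NAND H = L
N4 = N2 OR B = H OR H = H
N7 = N4 NAND N3 = H NAND L = H
N9 = N4 NAND N3 = H NAND L = H
N11 = N9 NAND N7 = H NAND H = L
N12 = N4 NAND N11 = H NAND L = H
N13 = NOT D = NOT H = L
N17 = N13 OR N11 = L OR L = L

N12 = H, N17 = L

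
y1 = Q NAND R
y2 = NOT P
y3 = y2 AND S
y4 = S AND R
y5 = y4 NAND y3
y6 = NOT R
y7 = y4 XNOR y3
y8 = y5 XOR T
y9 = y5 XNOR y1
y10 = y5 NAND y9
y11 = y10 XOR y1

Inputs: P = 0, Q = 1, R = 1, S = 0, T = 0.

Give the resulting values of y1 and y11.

y1 = Q NAND R = 1 NAND 1 = 0
y2 = NOT P = NOT 0 = 1
y3 = y2 AND S = 1 AND 0 = 0
y4 = S AND R = 0 AND 1 = 0
y5 = y4 NAND y3 = 0 NAND 0 = 1
y9 = y5 XNOR y1 = 1 XNOR 0 = 0
y10 = y5 NAND y9 = 1 NAND 0 = 1
y11 = y10 XOR y1 = 1 XOR 0 = 1

y1 = 0; y11 = 1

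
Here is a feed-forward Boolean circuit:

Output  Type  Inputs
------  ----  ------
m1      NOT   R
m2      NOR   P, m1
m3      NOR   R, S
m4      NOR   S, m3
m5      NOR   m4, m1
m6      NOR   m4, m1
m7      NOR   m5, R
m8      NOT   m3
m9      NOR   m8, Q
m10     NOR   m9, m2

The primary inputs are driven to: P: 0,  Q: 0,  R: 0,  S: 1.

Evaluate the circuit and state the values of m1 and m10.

m1 = 1, m10 = 1

m1 = NOT R = NOT 0 = 1
m2 = P NOR m1 = 0 NOR 1 = 0
m3 = R NOR S = 0 NOR 1 = 0
m8 = NOT m3 = NOT 0 = 1
m9 = m8 NOR Q = 1 NOR 0 = 0
m10 = m9 NOR m2 = 0 NOR 0 = 1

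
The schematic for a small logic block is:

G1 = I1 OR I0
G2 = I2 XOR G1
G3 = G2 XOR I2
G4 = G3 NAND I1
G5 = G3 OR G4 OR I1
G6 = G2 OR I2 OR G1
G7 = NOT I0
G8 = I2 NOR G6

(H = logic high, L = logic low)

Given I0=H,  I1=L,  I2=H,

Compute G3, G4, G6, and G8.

G3 = H  G4 = H  G6 = H  G8 = L

G1 = I1 OR I0 = L OR H = H
G2 = I2 XOR G1 = H XOR H = L
G3 = G2 XOR I2 = L XOR H = H
G4 = G3 NAND I1 = H NAND L = H
G6 = G2 OR I2 OR G1 = L OR H OR H = H
G8 = I2 NOR G6 = H NOR H = L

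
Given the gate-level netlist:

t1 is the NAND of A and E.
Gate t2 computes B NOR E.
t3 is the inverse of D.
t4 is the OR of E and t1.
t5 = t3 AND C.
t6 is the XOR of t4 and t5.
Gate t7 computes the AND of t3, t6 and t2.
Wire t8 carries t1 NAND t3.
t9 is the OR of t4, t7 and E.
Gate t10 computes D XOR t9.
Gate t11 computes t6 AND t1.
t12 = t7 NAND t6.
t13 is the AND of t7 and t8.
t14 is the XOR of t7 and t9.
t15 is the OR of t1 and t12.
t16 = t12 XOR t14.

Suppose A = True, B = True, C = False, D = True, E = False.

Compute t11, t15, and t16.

t11 = True; t15 = True; t16 = False

t1 = A NAND E = True NAND False = True
t2 = B NOR E = True NOR False = False
t3 = NOT D = NOT True = False
t4 = E OR t1 = False OR True = True
t5 = t3 AND C = False AND False = False
t6 = t4 XOR t5 = True XOR False = True
t7 = t3 AND t6 AND t2 = False AND True AND False = False
t9 = t4 OR t7 OR E = True OR False OR False = True
t11 = t6 AND t1 = True AND True = True
t12 = t7 NAND t6 = False NAND True = True
t14 = t7 XOR t9 = False XOR True = True
t15 = t1 OR t12 = True OR True = True
t16 = t12 XOR t14 = True XOR True = False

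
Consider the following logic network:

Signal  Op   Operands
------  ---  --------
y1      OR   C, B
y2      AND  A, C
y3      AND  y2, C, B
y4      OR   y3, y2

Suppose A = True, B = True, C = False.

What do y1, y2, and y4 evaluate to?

y1 = True  y2 = False  y4 = False

y1 = C OR B = False OR True = True
y2 = A AND C = True AND False = False
y3 = y2 AND C AND B = False AND False AND True = False
y4 = y3 OR y2 = False OR False = False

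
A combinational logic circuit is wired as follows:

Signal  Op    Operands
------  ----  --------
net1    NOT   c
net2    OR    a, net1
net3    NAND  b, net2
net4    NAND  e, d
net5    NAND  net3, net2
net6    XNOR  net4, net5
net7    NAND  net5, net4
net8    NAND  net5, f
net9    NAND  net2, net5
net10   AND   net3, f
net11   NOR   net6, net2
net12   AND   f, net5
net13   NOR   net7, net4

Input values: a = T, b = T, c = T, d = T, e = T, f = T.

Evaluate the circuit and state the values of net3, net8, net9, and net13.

net1 = NOT c = NOT T = F
net2 = a OR net1 = T OR F = T
net3 = b NAND net2 = T NAND T = F
net4 = e NAND d = T NAND T = F
net5 = net3 NAND net2 = F NAND T = T
net7 = net5 NAND net4 = T NAND F = T
net8 = net5 NAND f = T NAND T = F
net9 = net2 NAND net5 = T NAND T = F
net13 = net7 NOR net4 = T NOR F = F

net3 = F, net8 = F, net9 = F, net13 = F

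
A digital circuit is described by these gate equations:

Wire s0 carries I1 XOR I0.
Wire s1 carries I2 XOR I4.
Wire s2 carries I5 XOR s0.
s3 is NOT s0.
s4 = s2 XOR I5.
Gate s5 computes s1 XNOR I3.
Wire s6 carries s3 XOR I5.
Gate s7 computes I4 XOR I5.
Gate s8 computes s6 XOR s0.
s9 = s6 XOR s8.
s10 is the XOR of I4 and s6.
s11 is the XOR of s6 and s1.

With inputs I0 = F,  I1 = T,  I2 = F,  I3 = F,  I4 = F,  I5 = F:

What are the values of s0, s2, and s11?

s0 = I1 XOR I0 = T XOR F = T
s1 = I2 XOR I4 = F XOR F = F
s2 = I5 XOR s0 = F XOR T = T
s3 = NOT s0 = NOT T = F
s6 = s3 XOR I5 = F XOR F = F
s11 = s6 XOR s1 = F XOR F = F

s0 = T, s2 = T, s11 = F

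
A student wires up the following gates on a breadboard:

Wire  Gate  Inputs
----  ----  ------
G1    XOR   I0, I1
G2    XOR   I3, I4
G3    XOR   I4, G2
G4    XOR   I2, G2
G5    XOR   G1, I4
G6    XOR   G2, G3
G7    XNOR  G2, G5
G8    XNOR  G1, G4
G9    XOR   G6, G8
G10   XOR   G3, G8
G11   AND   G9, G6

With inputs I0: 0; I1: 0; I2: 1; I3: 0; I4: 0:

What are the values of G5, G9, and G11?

G1 = I0 XOR I1 = 0 XOR 0 = 0
G2 = I3 XOR I4 = 0 XOR 0 = 0
G3 = I4 XOR G2 = 0 XOR 0 = 0
G4 = I2 XOR G2 = 1 XOR 0 = 1
G5 = G1 XOR I4 = 0 XOR 0 = 0
G6 = G2 XOR G3 = 0 XOR 0 = 0
G8 = G1 XNOR G4 = 0 XNOR 1 = 0
G9 = G6 XOR G8 = 0 XOR 0 = 0
G11 = G9 AND G6 = 0 AND 0 = 0

G5 = 0, G9 = 0, G11 = 0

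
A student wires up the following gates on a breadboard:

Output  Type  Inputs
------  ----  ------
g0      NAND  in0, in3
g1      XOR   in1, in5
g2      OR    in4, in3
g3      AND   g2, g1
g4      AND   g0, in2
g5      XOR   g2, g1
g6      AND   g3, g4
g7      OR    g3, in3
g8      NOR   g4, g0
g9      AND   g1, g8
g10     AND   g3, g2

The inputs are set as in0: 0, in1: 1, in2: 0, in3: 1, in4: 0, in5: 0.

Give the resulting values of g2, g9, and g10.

g2 = 1  g9 = 0  g10 = 1

g0 = in0 NAND in3 = 0 NAND 1 = 1
g1 = in1 XOR in5 = 1 XOR 0 = 1
g2 = in4 OR in3 = 0 OR 1 = 1
g3 = g2 AND g1 = 1 AND 1 = 1
g4 = g0 AND in2 = 1 AND 0 = 0
g8 = g4 NOR g0 = 0 NOR 1 = 0
g9 = g1 AND g8 = 1 AND 0 = 0
g10 = g3 AND g2 = 1 AND 1 = 1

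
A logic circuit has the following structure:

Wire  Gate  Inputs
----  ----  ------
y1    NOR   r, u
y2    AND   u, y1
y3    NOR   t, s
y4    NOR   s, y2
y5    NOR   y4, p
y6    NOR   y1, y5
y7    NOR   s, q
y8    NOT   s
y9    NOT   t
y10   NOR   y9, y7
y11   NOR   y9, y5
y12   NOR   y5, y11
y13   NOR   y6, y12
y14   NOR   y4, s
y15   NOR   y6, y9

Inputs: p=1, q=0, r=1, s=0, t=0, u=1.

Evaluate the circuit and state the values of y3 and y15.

y1 = r NOR u = 1 NOR 1 = 0
y2 = u AND y1 = 1 AND 0 = 0
y3 = t NOR s = 0 NOR 0 = 1
y4 = s NOR y2 = 0 NOR 0 = 1
y5 = y4 NOR p = 1 NOR 1 = 0
y6 = y1 NOR y5 = 0 NOR 0 = 1
y9 = NOT t = NOT 0 = 1
y15 = y6 NOR y9 = 1 NOR 1 = 0

y3 = 1, y15 = 0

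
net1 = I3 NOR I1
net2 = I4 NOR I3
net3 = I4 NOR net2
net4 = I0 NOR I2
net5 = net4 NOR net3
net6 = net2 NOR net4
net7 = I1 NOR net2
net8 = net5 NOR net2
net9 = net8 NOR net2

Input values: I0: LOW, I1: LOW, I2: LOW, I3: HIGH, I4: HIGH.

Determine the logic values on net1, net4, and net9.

net1 = LOW  net4 = HIGH  net9 = LOW

net1 = I3 NOR I1 = HIGH NOR LOW = LOW
net2 = I4 NOR I3 = HIGH NOR HIGH = LOW
net3 = I4 NOR net2 = HIGH NOR LOW = LOW
net4 = I0 NOR I2 = LOW NOR LOW = HIGH
net5 = net4 NOR net3 = HIGH NOR LOW = LOW
net8 = net5 NOR net2 = LOW NOR LOW = HIGH
net9 = net8 NOR net2 = HIGH NOR LOW = LOW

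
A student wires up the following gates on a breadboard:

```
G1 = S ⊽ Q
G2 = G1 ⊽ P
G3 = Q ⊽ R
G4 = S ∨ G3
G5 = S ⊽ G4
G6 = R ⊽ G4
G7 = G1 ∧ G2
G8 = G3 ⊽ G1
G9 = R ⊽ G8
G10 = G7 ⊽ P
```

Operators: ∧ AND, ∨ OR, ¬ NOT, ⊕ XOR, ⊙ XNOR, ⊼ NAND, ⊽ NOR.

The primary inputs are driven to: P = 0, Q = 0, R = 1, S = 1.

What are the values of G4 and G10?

G1 = S NOR Q = 1 NOR 0 = 0
G2 = G1 NOR P = 0 NOR 0 = 1
G3 = Q NOR R = 0 NOR 1 = 0
G4 = S OR G3 = 1 OR 0 = 1
G7 = G1 AND G2 = 0 AND 1 = 0
G10 = G7 NOR P = 0 NOR 0 = 1

G4 = 1; G10 = 1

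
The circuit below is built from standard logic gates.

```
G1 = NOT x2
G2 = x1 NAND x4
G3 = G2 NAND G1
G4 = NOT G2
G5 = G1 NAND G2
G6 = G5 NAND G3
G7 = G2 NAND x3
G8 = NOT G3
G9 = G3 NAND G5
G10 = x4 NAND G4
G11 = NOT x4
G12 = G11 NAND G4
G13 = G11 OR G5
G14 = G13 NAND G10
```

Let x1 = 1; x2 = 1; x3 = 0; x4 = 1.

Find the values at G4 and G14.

G1 = NOT x2 = NOT 1 = 0
G2 = x1 NAND x4 = 1 NAND 1 = 0
G4 = NOT G2 = NOT 0 = 1
G5 = G1 NAND G2 = 0 NAND 0 = 1
G10 = x4 NAND G4 = 1 NAND 1 = 0
G11 = NOT x4 = NOT 1 = 0
G13 = G11 OR G5 = 0 OR 1 = 1
G14 = G13 NAND G10 = 1 NAND 0 = 1

G4 = 1, G14 = 1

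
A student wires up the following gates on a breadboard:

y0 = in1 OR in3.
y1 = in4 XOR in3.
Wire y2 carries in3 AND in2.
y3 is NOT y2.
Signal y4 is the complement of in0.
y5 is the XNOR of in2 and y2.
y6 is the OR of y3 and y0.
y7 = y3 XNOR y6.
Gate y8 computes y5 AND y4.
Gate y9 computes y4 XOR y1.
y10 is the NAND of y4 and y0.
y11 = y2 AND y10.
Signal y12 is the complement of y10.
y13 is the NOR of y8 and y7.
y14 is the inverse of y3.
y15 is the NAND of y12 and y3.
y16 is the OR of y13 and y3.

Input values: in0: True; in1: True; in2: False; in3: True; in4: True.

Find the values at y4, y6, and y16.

y0 = in1 OR in3 = True OR True = True
y2 = in3 AND in2 = True AND False = False
y3 = NOT y2 = NOT False = True
y4 = NOT in0 = NOT True = False
y5 = in2 XNOR y2 = False XNOR False = True
y6 = y3 OR y0 = True OR True = True
y7 = y3 XNOR y6 = True XNOR True = True
y8 = y5 AND y4 = True AND False = False
y13 = y8 NOR y7 = False NOR True = False
y16 = y13 OR y3 = False OR True = True

y4 = False; y6 = True; y16 = True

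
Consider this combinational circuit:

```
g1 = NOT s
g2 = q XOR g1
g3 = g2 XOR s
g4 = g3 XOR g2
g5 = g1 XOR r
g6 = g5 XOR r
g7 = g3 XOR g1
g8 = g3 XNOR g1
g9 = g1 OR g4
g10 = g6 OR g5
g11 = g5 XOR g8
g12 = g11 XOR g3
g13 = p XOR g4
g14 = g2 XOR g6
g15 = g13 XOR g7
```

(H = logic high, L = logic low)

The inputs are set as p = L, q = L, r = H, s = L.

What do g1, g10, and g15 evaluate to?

g1 = H  g10 = H  g15 = L

g1 = NOT s = NOT L = H
g2 = q XOR g1 = L XOR H = H
g3 = g2 XOR s = H XOR L = H
g4 = g3 XOR g2 = H XOR H = L
g5 = g1 XOR r = H XOR H = L
g6 = g5 XOR r = L XOR H = H
g7 = g3 XOR g1 = H XOR H = L
g10 = g6 OR g5 = H OR L = H
g13 = p XOR g4 = L XOR L = L
g15 = g13 XOR g7 = L XOR L = L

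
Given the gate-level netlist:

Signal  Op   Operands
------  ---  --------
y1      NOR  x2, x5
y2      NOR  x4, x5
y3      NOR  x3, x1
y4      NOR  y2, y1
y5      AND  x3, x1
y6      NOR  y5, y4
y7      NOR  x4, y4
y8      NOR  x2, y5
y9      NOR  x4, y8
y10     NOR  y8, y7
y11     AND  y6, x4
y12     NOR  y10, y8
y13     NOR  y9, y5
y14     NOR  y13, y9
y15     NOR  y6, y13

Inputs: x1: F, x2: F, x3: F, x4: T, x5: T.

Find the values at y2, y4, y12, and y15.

y2 = F, y4 = T, y12 = F, y15 = F

y1 = x2 NOR x5 = F NOR T = F
y2 = x4 NOR x5 = T NOR T = F
y4 = y2 NOR y1 = F NOR F = T
y5 = x3 AND x1 = F AND F = F
y6 = y5 NOR y4 = F NOR T = F
y7 = x4 NOR y4 = T NOR T = F
y8 = x2 NOR y5 = F NOR F = T
y9 = x4 NOR y8 = T NOR T = F
y10 = y8 NOR y7 = T NOR F = F
y12 = y10 NOR y8 = F NOR T = F
y13 = y9 NOR y5 = F NOR F = T
y15 = y6 NOR y13 = F NOR T = F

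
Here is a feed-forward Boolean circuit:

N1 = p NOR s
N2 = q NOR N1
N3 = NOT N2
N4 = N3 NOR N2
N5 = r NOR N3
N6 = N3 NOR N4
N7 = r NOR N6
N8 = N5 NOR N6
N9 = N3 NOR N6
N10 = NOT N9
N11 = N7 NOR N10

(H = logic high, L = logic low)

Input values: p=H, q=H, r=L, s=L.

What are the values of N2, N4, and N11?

N2 = L, N4 = L, N11 = L

N1 = p NOR s = H NOR L = L
N2 = q NOR N1 = H NOR L = L
N3 = NOT N2 = NOT L = H
N4 = N3 NOR N2 = H NOR L = L
N6 = N3 NOR N4 = H NOR L = L
N7 = r NOR N6 = L NOR L = H
N9 = N3 NOR N6 = H NOR L = L
N10 = NOT N9 = NOT L = H
N11 = N7 NOR N10 = H NOR H = L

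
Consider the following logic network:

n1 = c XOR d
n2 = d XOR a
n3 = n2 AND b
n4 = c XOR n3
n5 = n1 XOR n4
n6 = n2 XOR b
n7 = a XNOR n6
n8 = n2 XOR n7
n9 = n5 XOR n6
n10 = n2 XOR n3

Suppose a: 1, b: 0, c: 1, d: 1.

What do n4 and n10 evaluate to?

n2 = d XOR a = 1 XOR 1 = 0
n3 = n2 AND b = 0 AND 0 = 0
n4 = c XOR n3 = 1 XOR 0 = 1
n10 = n2 XOR n3 = 0 XOR 0 = 0

n4 = 1  n10 = 0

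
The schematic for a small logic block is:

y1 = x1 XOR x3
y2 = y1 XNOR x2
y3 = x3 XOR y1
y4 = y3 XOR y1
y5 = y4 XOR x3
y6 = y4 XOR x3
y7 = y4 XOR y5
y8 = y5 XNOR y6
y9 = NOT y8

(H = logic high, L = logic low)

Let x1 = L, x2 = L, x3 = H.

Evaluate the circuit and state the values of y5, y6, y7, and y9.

y1 = x1 XOR x3 = L XOR H = H
y3 = x3 XOR y1 = H XOR H = L
y4 = y3 XOR y1 = L XOR H = H
y5 = y4 XOR x3 = H XOR H = L
y6 = y4 XOR x3 = H XOR H = L
y7 = y4 XOR y5 = H XOR L = H
y8 = y5 XNOR y6 = L XNOR L = H
y9 = NOT y8 = NOT H = L

y5 = L, y6 = L, y7 = H, y9 = L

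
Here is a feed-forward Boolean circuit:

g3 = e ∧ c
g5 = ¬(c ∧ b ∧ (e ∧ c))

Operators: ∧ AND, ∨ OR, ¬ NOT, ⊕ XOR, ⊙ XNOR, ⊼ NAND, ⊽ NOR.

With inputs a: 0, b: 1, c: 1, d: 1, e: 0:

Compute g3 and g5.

g3 = 0 ∧ 1 = 0
g5 = ¬(1 ∧ 1 ∧ (0 ∧ 1)) = 1

g3 = 0  g5 = 1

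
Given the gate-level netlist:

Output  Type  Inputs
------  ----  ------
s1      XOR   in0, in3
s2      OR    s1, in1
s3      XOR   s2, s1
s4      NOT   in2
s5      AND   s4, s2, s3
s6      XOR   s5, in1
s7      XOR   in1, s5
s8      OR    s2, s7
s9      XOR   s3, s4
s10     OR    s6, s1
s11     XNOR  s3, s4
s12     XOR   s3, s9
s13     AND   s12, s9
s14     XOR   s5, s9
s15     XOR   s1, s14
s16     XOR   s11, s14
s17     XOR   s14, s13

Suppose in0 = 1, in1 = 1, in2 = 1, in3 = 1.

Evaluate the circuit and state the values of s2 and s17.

s1 = in0 XOR in3 = 1 XOR 1 = 0
s2 = s1 OR in1 = 0 OR 1 = 1
s3 = s2 XOR s1 = 1 XOR 0 = 1
s4 = NOT in2 = NOT 1 = 0
s5 = s4 AND s2 AND s3 = 0 AND 1 AND 1 = 0
s9 = s3 XOR s4 = 1 XOR 0 = 1
s12 = s3 XOR s9 = 1 XOR 1 = 0
s13 = s12 AND s9 = 0 AND 1 = 0
s14 = s5 XOR s9 = 0 XOR 1 = 1
s17 = s14 XOR s13 = 1 XOR 0 = 1

s2 = 1, s17 = 1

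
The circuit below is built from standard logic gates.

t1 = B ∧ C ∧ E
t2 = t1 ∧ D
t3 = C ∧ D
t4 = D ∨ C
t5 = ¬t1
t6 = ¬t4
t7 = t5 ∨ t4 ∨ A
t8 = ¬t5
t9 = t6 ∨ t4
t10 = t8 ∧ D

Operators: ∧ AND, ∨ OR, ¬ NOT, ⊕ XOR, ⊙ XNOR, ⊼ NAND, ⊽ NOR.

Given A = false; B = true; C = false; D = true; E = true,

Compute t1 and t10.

t1 = false, t10 = false

t1 = B AND C AND E = true AND false AND true = false
t5 = NOT t1 = NOT false = true
t8 = NOT t5 = NOT true = false
t10 = t8 AND D = false AND true = false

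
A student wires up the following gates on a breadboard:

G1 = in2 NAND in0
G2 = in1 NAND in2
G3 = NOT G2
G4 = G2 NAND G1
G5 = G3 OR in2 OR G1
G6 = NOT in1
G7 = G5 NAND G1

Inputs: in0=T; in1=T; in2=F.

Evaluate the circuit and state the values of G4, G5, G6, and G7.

G1 = in2 NAND in0 = F NAND T = T
G2 = in1 NAND in2 = T NAND F = T
G3 = NOT G2 = NOT T = F
G4 = G2 NAND G1 = T NAND T = F
G5 = G3 OR in2 OR G1 = F OR F OR T = T
G6 = NOT in1 = NOT T = F
G7 = G5 NAND G1 = T NAND T = F

G4 = F  G5 = T  G6 = F  G7 = F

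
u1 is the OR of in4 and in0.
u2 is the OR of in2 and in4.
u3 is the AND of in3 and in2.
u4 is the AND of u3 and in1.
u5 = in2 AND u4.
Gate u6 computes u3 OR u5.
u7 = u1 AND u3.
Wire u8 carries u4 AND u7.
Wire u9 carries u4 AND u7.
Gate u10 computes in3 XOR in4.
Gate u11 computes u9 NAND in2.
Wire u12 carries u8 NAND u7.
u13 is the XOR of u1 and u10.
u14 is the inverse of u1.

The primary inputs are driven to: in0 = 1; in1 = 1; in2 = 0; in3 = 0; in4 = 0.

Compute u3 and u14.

u3 = 0, u14 = 0

u1 = in4 OR in0 = 0 OR 1 = 1
u3 = in3 AND in2 = 0 AND 0 = 0
u14 = NOT u1 = NOT 1 = 0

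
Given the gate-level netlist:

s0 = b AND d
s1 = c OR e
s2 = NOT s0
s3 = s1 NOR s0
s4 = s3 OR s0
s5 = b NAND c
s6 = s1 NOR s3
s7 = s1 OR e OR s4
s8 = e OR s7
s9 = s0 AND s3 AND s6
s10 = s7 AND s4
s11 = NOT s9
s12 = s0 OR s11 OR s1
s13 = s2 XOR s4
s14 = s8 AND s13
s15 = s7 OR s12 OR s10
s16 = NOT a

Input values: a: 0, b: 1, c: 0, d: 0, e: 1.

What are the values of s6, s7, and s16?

s6 = 0  s7 = 1  s16 = 1

s0 = b AND d = 1 AND 0 = 0
s1 = c OR e = 0 OR 1 = 1
s3 = s1 NOR s0 = 1 NOR 0 = 0
s4 = s3 OR s0 = 0 OR 0 = 0
s6 = s1 NOR s3 = 1 NOR 0 = 0
s7 = s1 OR e OR s4 = 1 OR 1 OR 0 = 1
s16 = NOT a = NOT 0 = 1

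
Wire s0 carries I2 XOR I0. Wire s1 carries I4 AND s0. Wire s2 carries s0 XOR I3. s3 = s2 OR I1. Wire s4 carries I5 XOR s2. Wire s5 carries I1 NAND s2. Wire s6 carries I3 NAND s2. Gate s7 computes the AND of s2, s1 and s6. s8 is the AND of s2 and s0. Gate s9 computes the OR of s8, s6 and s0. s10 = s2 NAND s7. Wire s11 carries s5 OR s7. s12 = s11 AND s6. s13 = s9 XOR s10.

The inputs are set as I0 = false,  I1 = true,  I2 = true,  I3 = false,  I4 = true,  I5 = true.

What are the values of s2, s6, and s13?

s2 = true, s6 = true, s13 = true

s0 = I2 XOR I0 = true XOR false = true
s1 = I4 AND s0 = true AND true = true
s2 = s0 XOR I3 = true XOR false = true
s6 = I3 NAND s2 = false NAND true = true
s7 = s2 AND s1 AND s6 = true AND true AND true = true
s8 = s2 AND s0 = true AND true = true
s9 = s8 OR s6 OR s0 = true OR true OR true = true
s10 = s2 NAND s7 = true NAND true = false
s13 = s9 XOR s10 = true XOR false = true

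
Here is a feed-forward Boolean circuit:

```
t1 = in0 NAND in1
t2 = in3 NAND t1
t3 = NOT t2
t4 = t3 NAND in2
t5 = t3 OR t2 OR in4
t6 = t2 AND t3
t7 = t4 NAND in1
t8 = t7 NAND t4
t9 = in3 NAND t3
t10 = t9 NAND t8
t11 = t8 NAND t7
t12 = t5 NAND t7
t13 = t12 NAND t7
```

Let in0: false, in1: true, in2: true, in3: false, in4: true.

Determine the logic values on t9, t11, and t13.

t1 = in0 NAND in1 = false NAND true = true
t2 = in3 NAND t1 = false NAND true = true
t3 = NOT t2 = NOT true = false
t4 = t3 NAND in2 = false NAND true = true
t5 = t3 OR t2 OR in4 = false OR true OR true = true
t7 = t4 NAND in1 = true NAND true = false
t8 = t7 NAND t4 = false NAND true = true
t9 = in3 NAND t3 = false NAND false = true
t11 = t8 NAND t7 = true NAND false = true
t12 = t5 NAND t7 = true NAND false = true
t13 = t12 NAND t7 = true NAND false = true

t9 = true; t11 = true; t13 = true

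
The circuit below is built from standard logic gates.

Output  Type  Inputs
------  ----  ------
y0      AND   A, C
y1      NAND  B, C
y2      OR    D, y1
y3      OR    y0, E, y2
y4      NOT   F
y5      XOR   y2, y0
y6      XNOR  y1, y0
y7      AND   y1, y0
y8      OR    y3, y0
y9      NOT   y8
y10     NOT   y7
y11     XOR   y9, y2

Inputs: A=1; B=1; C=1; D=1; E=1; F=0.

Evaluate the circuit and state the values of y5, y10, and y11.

y5 = 0  y10 = 1  y11 = 1

y0 = A AND C = 1 AND 1 = 1
y1 = B NAND C = 1 NAND 1 = 0
y2 = D OR y1 = 1 OR 0 = 1
y3 = y0 OR E OR y2 = 1 OR 1 OR 1 = 1
y5 = y2 XOR y0 = 1 XOR 1 = 0
y7 = y1 AND y0 = 0 AND 1 = 0
y8 = y3 OR y0 = 1 OR 1 = 1
y9 = NOT y8 = NOT 1 = 0
y10 = NOT y7 = NOT 0 = 1
y11 = y9 XOR y2 = 0 XOR 1 = 1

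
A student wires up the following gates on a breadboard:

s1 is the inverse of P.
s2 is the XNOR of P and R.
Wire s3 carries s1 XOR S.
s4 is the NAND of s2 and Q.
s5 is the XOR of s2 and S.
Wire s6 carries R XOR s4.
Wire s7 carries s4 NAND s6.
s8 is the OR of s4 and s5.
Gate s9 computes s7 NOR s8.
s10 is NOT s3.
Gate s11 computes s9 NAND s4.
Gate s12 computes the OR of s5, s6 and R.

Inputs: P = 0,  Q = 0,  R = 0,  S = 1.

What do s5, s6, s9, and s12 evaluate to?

s5 = 0, s6 = 1, s9 = 0, s12 = 1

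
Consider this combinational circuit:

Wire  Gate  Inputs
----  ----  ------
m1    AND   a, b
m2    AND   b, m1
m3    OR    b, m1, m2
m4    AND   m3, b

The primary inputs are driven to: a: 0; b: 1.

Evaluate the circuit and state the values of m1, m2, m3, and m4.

m1 = a AND b = 0 AND 1 = 0
m2 = b AND m1 = 1 AND 0 = 0
m3 = b OR m1 OR m2 = 1 OR 0 OR 0 = 1
m4 = m3 AND b = 1 AND 1 = 1

m1 = 0, m2 = 0, m3 = 1, m4 = 1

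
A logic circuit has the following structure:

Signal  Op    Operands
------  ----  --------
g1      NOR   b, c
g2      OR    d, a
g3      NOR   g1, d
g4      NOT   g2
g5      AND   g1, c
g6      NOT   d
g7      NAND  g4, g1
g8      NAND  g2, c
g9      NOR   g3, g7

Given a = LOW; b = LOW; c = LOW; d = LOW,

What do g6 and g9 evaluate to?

g6 = HIGH, g9 = HIGH

g1 = b NOR c = LOW NOR LOW = HIGH
g2 = d OR a = LOW OR LOW = LOW
g3 = g1 NOR d = HIGH NOR LOW = LOW
g4 = NOT g2 = NOT LOW = HIGH
g6 = NOT d = NOT LOW = HIGH
g7 = g4 NAND g1 = HIGH NAND HIGH = LOW
g9 = g3 NOR g7 = LOW NOR LOW = HIGH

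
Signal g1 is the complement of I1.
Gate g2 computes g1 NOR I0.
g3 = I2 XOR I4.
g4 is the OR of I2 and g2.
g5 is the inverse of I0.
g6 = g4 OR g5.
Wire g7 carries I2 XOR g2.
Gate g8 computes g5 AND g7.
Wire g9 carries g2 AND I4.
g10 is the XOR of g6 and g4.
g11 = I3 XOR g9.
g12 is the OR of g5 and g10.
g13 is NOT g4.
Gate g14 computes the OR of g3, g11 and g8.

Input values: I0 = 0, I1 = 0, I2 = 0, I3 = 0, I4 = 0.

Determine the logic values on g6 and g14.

g6 = 1; g14 = 0

g1 = NOT I1 = NOT 0 = 1
g2 = g1 NOR I0 = 1 NOR 0 = 0
g3 = I2 XOR I4 = 0 XOR 0 = 0
g4 = I2 OR g2 = 0 OR 0 = 0
g5 = NOT I0 = NOT 0 = 1
g6 = g4 OR g5 = 0 OR 1 = 1
g7 = I2 XOR g2 = 0 XOR 0 = 0
g8 = g5 AND g7 = 1 AND 0 = 0
g9 = g2 AND I4 = 0 AND 0 = 0
g11 = I3 XOR g9 = 0 XOR 0 = 0
g14 = g3 OR g11 OR g8 = 0 OR 0 OR 0 = 0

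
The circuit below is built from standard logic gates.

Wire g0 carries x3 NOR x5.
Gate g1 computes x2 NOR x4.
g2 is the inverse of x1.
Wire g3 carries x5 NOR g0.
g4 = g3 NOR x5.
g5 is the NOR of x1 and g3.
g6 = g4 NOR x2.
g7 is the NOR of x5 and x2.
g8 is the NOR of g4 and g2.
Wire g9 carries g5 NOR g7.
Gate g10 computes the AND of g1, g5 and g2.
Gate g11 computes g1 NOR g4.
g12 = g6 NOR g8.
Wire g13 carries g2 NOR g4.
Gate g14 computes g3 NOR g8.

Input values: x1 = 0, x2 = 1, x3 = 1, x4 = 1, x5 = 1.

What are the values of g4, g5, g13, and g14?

g0 = x3 NOR x5 = 1 NOR 1 = 0
g2 = NOT x1 = NOT 0 = 1
g3 = x5 NOR g0 = 1 NOR 0 = 0
g4 = g3 NOR x5 = 0 NOR 1 = 0
g5 = x1 NOR g3 = 0 NOR 0 = 1
g8 = g4 NOR g2 = 0 NOR 1 = 0
g13 = g2 NOR g4 = 1 NOR 0 = 0
g14 = g3 NOR g8 = 0 NOR 0 = 1

g4 = 0; g5 = 1; g13 = 0; g14 = 1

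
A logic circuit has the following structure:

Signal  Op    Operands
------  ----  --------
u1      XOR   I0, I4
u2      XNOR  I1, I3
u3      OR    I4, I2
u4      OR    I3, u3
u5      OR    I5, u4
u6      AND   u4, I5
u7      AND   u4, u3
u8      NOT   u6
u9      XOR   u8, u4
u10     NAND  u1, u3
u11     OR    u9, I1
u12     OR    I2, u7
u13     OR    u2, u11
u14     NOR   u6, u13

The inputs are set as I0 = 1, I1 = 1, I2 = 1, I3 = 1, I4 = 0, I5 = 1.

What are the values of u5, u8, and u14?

u2 = I1 XNOR I3 = 1 XNOR 1 = 1
u3 = I4 OR I2 = 0 OR 1 = 1
u4 = I3 OR u3 = 1 OR 1 = 1
u5 = I5 OR u4 = 1 OR 1 = 1
u6 = u4 AND I5 = 1 AND 1 = 1
u8 = NOT u6 = NOT 1 = 0
u9 = u8 XOR u4 = 0 XOR 1 = 1
u11 = u9 OR I1 = 1 OR 1 = 1
u13 = u2 OR u11 = 1 OR 1 = 1
u14 = u6 NOR u13 = 1 NOR 1 = 0

u5 = 1, u8 = 0, u14 = 0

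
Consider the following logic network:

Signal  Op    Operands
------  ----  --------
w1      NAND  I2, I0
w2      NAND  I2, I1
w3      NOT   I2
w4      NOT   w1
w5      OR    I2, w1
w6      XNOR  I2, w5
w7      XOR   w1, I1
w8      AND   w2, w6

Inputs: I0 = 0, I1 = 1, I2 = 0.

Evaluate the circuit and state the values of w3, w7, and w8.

w1 = I2 NAND I0 = 0 NAND 0 = 1
w2 = I2 NAND I1 = 0 NAND 1 = 1
w3 = NOT I2 = NOT 0 = 1
w5 = I2 OR w1 = 0 OR 1 = 1
w6 = I2 XNOR w5 = 0 XNOR 1 = 0
w7 = w1 XOR I1 = 1 XOR 1 = 0
w8 = w2 AND w6 = 1 AND 0 = 0

w3 = 1, w7 = 0, w8 = 0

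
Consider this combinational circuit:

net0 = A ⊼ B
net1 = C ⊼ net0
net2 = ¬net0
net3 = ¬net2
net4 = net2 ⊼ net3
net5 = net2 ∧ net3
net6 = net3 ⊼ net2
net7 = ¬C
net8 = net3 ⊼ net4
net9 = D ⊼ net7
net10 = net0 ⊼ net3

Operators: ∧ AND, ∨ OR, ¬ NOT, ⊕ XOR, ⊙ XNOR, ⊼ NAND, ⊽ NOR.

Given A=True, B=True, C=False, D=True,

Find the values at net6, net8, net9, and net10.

net6 = True; net8 = True; net9 = False; net10 = True

net0 = A NAND B = True NAND True = False
net2 = NOT net0 = NOT False = True
net3 = NOT net2 = NOT True = False
net4 = net2 NAND net3 = True NAND False = True
net6 = net3 NAND net2 = False NAND True = True
net7 = NOT C = NOT False = True
net8 = net3 NAND net4 = False NAND True = True
net9 = D NAND net7 = True NAND True = False
net10 = net0 NAND net3 = False NAND False = True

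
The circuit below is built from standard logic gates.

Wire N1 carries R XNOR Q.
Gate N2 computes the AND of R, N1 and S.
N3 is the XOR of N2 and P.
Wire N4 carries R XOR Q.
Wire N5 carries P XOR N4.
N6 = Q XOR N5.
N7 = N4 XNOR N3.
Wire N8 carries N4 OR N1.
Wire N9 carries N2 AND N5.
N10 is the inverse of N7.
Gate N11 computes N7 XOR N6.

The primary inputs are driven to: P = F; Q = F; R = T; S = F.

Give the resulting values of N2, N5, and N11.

N2 = F, N5 = T, N11 = T

N1 = R XNOR Q = T XNOR F = F
N2 = R AND N1 AND S = T AND F AND F = F
N3 = N2 XOR P = F XOR F = F
N4 = R XOR Q = T XOR F = T
N5 = P XOR N4 = F XOR T = T
N6 = Q XOR N5 = F XOR T = T
N7 = N4 XNOR N3 = T XNOR F = F
N11 = N7 XOR N6 = F XOR T = T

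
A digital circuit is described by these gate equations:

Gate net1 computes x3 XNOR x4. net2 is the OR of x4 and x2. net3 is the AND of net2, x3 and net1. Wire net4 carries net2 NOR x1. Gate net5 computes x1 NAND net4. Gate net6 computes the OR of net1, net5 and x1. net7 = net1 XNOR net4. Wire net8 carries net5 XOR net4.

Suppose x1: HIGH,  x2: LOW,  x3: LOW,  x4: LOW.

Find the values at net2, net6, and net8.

net2 = LOW, net6 = HIGH, net8 = HIGH

net1 = x3 XNOR x4 = LOW XNOR LOW = HIGH
net2 = x4 OR x2 = LOW OR LOW = LOW
net4 = net2 NOR x1 = LOW NOR HIGH = LOW
net5 = x1 NAND net4 = HIGH NAND LOW = HIGH
net6 = net1 OR net5 OR x1 = HIGH OR HIGH OR HIGH = HIGH
net8 = net5 XOR net4 = HIGH XOR LOW = HIGH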